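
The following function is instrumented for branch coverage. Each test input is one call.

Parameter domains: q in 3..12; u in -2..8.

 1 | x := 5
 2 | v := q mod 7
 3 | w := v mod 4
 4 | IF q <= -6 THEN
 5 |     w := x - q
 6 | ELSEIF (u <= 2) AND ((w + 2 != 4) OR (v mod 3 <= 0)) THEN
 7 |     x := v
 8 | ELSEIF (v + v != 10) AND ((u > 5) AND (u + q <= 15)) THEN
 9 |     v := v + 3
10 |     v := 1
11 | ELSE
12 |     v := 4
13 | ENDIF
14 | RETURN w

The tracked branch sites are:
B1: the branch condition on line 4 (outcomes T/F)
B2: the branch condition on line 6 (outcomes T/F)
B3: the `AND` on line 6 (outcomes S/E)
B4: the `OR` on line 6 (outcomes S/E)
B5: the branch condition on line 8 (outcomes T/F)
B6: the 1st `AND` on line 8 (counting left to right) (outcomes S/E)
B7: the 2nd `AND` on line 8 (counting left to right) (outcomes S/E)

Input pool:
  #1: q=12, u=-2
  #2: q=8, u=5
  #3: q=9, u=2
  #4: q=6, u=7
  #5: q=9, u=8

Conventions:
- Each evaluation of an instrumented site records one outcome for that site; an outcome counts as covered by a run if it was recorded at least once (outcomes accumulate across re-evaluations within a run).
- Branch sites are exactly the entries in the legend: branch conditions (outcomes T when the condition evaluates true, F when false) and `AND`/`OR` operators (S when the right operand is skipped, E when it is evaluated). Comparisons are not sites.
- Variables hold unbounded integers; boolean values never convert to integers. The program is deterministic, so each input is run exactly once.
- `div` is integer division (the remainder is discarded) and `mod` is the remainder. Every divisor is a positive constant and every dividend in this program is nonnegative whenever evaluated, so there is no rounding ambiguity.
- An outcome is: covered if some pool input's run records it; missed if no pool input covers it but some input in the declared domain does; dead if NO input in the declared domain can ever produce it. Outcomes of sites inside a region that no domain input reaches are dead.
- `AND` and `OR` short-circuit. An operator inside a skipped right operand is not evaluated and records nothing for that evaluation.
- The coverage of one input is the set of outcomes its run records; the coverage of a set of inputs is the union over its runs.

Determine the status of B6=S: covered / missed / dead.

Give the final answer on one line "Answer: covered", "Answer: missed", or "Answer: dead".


no pool input records B6=S
but domain input (q=5, u=3) does record it -> reachable, so missed
Answer: missed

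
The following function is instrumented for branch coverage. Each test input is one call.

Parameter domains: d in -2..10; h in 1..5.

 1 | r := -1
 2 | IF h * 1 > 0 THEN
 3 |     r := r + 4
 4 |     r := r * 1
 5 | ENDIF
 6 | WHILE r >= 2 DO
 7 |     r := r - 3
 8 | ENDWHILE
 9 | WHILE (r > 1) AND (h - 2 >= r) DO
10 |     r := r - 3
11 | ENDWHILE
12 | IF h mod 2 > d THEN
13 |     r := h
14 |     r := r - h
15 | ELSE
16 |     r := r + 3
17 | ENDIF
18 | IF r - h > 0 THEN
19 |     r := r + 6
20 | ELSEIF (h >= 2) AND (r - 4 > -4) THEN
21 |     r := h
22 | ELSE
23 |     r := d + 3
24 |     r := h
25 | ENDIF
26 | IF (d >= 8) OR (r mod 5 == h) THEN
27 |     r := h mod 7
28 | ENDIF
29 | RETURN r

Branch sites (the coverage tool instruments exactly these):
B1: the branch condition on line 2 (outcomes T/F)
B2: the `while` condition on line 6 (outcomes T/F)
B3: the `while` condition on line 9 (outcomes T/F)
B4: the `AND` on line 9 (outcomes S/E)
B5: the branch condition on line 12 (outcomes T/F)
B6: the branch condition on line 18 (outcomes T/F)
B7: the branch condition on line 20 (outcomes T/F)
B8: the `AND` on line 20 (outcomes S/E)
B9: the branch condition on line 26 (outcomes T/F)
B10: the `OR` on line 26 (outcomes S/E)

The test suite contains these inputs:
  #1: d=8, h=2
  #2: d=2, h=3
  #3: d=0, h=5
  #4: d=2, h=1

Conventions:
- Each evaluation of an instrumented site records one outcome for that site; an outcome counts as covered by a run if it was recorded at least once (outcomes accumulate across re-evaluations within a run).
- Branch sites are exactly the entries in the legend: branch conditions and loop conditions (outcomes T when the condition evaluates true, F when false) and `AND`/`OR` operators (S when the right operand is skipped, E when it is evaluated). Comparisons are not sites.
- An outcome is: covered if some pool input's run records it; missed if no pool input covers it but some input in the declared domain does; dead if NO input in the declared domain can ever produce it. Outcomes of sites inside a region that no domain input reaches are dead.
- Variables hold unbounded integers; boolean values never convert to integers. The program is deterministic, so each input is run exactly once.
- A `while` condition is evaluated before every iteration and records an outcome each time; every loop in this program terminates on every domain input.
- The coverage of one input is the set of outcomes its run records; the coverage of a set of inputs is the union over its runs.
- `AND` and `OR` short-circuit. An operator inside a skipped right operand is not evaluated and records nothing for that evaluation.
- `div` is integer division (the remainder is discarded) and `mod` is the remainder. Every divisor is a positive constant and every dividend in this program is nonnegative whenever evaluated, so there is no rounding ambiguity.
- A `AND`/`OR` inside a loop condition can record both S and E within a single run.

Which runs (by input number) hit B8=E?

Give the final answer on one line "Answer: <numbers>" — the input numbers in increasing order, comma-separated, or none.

input #1 (d=8, h=2): does not produce B8=E
input #2 (d=2, h=3): produces B8=E
input #3 (d=0, h=5): produces B8=E
input #4 (d=2, h=1): does not produce B8=E

Answer: 2, 3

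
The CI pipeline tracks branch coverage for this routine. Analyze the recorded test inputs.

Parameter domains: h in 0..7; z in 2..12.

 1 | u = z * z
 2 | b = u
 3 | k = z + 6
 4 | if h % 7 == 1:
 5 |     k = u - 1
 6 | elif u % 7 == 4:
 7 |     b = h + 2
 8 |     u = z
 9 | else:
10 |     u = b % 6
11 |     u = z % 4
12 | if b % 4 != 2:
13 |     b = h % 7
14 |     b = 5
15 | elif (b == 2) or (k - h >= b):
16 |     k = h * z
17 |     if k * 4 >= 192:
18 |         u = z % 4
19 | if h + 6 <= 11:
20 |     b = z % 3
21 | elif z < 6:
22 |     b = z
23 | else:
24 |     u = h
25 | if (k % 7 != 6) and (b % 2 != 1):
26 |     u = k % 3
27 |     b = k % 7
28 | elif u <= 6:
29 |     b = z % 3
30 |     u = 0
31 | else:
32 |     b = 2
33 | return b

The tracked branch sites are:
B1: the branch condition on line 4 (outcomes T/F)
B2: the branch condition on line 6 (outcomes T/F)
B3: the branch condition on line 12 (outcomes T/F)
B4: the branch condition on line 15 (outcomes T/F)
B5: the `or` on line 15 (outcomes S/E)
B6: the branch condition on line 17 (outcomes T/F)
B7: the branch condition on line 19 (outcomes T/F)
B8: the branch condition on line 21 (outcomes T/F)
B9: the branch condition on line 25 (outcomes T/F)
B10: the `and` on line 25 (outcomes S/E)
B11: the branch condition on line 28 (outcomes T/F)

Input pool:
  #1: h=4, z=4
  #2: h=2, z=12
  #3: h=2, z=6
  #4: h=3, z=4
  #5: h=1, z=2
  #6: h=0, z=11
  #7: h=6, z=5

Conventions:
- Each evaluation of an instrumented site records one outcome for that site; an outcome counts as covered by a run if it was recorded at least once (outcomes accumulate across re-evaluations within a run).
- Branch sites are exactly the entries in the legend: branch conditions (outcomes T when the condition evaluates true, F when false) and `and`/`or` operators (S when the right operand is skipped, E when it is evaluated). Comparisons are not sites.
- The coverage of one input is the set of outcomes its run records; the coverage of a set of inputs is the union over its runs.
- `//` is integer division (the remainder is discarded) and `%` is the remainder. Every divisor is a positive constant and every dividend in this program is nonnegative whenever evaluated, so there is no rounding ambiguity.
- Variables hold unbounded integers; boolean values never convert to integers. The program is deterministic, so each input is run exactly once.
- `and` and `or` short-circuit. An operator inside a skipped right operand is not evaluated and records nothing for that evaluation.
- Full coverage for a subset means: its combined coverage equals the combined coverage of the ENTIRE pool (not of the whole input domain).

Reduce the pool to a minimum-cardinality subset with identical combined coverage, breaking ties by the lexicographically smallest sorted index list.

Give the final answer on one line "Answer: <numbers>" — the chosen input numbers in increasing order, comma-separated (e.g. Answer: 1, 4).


test 1 (h=4, z=4) hits B1=F, B2=F, B3=T, B7=T, B9=F, B10=E, B11=T
test 2 (h=2, z=12) hits B1=F, B2=T, B3=T, B7=T, B9=T, B10=E
test 3 (h=2, z=6) hits B1=F, B2=F, B3=T, B7=T, B9=T, B10=E
test 4 (h=3, z=4) hits B1=F, B2=F, B3=T, B7=T, B9=F, B10=E, B11=T
test 5 (h=1, z=2) hits B1=T, B3=T, B7=T, B9=T, B10=E
test 6 (h=0, z=11) hits B1=F, B2=F, B3=T, B7=T, B9=T, B10=E
test 7 (h=6, z=5) hits B1=F, B2=T, B3=T, B7=F, B8=T, B9=F, B10=E, B11=T
union over all inputs: B1=T, B1=F, B2=T, B2=F, B3=T, B7=T, B7=F, B8=T, B9=T, B9=F, B10=E, B11=T (12 outcomes)
size 1 is not enough: best union over all size-1 subsets is 8/12
size 2 is not enough: best union over all size-2 subsets is 11/12
size 3: inputs {1, 5, 7} cover all 12 outcomes, and no lexicographically smaller subset of this size does
Answer: 1, 5, 7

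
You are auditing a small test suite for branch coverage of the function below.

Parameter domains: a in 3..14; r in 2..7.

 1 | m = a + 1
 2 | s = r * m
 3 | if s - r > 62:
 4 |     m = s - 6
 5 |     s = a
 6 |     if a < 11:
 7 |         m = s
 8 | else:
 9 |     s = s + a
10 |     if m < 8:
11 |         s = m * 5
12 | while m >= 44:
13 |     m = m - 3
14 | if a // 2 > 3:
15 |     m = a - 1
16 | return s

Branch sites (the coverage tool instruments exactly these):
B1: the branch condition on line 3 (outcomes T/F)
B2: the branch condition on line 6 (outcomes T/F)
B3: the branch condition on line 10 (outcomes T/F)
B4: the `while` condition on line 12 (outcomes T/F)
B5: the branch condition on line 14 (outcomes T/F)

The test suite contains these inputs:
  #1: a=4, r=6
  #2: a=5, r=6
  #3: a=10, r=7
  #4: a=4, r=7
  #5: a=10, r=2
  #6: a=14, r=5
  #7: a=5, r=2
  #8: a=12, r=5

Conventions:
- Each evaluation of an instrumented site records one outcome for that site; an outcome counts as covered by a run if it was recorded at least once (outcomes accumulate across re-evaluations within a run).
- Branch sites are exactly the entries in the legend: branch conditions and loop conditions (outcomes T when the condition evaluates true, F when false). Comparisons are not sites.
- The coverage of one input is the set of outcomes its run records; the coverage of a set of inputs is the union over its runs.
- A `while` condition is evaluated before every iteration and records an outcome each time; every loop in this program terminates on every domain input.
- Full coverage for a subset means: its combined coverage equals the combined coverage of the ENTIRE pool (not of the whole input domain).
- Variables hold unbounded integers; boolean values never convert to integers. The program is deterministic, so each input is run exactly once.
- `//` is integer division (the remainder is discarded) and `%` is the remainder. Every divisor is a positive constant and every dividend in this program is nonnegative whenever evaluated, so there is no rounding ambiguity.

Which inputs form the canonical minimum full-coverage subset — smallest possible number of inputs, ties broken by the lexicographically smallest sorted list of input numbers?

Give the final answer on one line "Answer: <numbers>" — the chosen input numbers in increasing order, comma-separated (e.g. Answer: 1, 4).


test 1 (a=4, r=6) fires B1->F, B3->T, B4->F, B5->F; hits B1=F, B3=T, B4=F, B5=F
test 2 (a=5, r=6) fires B1->F, B3->T, B4->F, B5->F; hits B1=F, B3=T, B4=F, B5=F
test 3 (a=10, r=7) fires B1->T, B2->T, B4->F, B5->T; hits B1=T, B2=T, B4=F, B5=T
test 4 (a=4, r=7) fires B1->F, B3->T, B4->F, B5->F; hits B1=F, B3=T, B4=F, B5=F
test 5 (a=10, r=2) fires B1->F, B3->F, B4->F, B5->T; hits B1=F, B3=F, B4=F, B5=T
test 6 (a=14, r=5) fires B1->T, B2->F, B4->T, B4->T, B4->T, B4->T, B4->T, B4->T, B4->T, B4->T, B4->T, B4->F, B5->T; hits B1=T, B2=F, B4=T, B4=F, B5=T
test 7 (a=5, r=2) fires B1->F, B3->T, B4->F, B5->F; hits B1=F, B3=T, B4=F, B5=F
test 8 (a=12, r=5) fires B1->F, B3->F, B4->F, B5->T; hits B1=F, B3=F, B4=F, B5=T
together the pool reaches 10 outcomes: B1=T, B1=F, B2=T, B2=F, B3=T, B3=F, B4=T, B4=F, B5=T, B5=F
size 1 is not enough: best union over all size-1 subsets is 5/10
size 2 is not enough: best union over all size-2 subsets is 8/10
size 3 is not enough: best union over all size-3 subsets is 9/10
size 4: inputs {1, 3, 5, 6} cover all 10 outcomes, and no lexicographically smaller subset of this size does
Answer: 1, 3, 5, 6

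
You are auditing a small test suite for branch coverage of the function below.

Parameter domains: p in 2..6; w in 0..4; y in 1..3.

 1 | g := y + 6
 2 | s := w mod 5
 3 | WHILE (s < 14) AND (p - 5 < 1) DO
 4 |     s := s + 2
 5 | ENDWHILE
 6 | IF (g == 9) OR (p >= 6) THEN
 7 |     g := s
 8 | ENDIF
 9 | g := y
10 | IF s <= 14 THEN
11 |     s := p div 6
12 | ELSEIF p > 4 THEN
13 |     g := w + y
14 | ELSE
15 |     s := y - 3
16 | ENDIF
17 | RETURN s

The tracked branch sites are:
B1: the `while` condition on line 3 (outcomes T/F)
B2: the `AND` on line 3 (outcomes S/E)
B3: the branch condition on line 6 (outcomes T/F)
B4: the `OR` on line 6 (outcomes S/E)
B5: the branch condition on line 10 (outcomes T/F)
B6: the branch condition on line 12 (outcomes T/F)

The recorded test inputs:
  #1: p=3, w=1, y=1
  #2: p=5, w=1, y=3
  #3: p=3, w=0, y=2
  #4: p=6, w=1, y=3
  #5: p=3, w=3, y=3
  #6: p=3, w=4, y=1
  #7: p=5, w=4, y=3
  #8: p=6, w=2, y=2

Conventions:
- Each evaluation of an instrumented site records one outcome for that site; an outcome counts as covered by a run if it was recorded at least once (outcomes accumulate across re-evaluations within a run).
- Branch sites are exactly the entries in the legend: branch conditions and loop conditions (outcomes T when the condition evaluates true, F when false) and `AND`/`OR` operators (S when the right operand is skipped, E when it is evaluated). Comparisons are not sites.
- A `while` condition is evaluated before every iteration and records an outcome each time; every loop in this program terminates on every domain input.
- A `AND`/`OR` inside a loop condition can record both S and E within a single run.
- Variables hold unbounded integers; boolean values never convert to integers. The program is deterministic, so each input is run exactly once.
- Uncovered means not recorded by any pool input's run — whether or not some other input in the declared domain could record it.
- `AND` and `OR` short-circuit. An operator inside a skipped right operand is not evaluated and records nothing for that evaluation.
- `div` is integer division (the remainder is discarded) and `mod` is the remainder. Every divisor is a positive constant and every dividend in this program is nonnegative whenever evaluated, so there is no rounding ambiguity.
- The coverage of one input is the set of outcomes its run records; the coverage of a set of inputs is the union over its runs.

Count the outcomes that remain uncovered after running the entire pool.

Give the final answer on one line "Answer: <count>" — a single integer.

input #1 (p=3, w=1, y=1): events B2->E, B1->T, B2->E, B1->T, B2->E, B1->T, B2->E, B1->T, B2->E, B1->T, B2->E, B1->T, B2->E, B1->T, ...; covers B1=T, B1=F, B2=S, B2=E, B3=F, B4=E, B5=F, B6=F
input #2 (p=5, w=1, y=3): events B2->E, B1->T, B2->E, B1->T, B2->E, B1->T, B2->E, B1->T, B2->E, B1->T, B2->E, B1->T, B2->E, B1->T, ...; covers B1=T, B1=F, B2=S, B2=E, B3=T, B4=S, B5=F, B6=T
input #3 (p=3, w=0, y=2): events B2->E, B1->T, B2->E, B1->T, B2->E, B1->T, B2->E, B1->T, B2->E, B1->T, B2->E, B1->T, B2->E, B1->T, ...; covers B1=T, B1=F, B2=S, B2=E, B3=F, B4=E, B5=T
input #4 (p=6, w=1, y=3): events B2->E, B1->F, B4->S, B3->T, B5->T; covers B1=F, B2=E, B3=T, B4=S, B5=T
input #5 (p=3, w=3, y=3): events B2->E, B1->T, B2->E, B1->T, B2->E, B1->T, B2->E, B1->T, B2->E, B1->T, B2->E, B1->T, B2->S, B1->F, ...; covers B1=T, B1=F, B2=S, B2=E, B3=T, B4=S, B5=F, B6=F
input #6 (p=3, w=4, y=1): events B2->E, B1->T, B2->E, B1->T, B2->E, B1->T, B2->E, B1->T, B2->E, B1->T, B2->S, B1->F, B4->E, B3->F, ...; covers B1=T, B1=F, B2=S, B2=E, B3=F, B4=E, B5=T
input #7 (p=5, w=4, y=3): events B2->E, B1->T, B2->E, B1->T, B2->E, B1->T, B2->E, B1->T, B2->E, B1->T, B2->S, B1->F, B4->S, B3->T, ...; covers B1=T, B1=F, B2=S, B2=E, B3=T, B4=S, B5=T
input #8 (p=6, w=2, y=2): events B2->E, B1->F, B4->E, B3->T, B5->T; covers B1=F, B2=E, B3=T, B4=E, B5=T
union over the pool: B1=T, B1=F, B2=S, B2=E, B3=T, B3=F, B4=S, B4=E, B5=T, B5=F, B6=T, B6=F
uncovered (0 of 12): none

Answer: 0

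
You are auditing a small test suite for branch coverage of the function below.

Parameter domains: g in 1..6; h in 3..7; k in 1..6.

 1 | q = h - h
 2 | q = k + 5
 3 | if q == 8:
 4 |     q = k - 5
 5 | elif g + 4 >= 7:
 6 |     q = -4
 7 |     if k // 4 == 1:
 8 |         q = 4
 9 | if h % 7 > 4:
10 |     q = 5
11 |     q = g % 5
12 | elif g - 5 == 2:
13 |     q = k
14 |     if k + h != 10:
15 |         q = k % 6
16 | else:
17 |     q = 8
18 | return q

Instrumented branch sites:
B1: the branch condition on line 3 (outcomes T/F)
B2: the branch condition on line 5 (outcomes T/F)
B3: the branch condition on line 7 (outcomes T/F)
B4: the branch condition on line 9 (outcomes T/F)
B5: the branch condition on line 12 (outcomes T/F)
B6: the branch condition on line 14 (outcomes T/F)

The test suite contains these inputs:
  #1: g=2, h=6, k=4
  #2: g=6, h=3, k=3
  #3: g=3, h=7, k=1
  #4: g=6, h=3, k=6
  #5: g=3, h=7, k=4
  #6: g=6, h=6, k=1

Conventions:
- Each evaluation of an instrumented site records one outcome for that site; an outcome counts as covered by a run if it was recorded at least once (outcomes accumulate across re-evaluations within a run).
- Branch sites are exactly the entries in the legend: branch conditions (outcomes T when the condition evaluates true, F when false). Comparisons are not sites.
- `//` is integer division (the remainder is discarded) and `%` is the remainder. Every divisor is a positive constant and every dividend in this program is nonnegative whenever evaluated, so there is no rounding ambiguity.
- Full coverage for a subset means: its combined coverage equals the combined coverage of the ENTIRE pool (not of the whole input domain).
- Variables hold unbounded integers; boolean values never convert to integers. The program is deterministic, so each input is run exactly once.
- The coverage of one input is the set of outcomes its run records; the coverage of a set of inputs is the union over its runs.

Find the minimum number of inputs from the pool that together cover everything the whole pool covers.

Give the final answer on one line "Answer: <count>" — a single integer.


test 1 (g=2, h=6, k=4) hits B1=F, B2=F, B4=T
test 2 (g=6, h=3, k=3) hits B1=T, B4=F, B5=F
test 3 (g=3, h=7, k=1) hits B1=F, B2=T, B3=F, B4=F, B5=F
test 4 (g=6, h=3, k=6) hits B1=F, B2=T, B3=T, B4=F, B5=F
test 5 (g=3, h=7, k=4) hits B1=F, B2=T, B3=T, B4=F, B5=F
test 6 (g=6, h=6, k=1) hits B1=F, B2=T, B3=F, B4=T
pool-wide coverage (9 outcomes): B1=T, B1=F, B2=T, B2=F, B3=T, B3=F, B4=T, B4=F, B5=F
checked all size-1 subsets: none covers 9 outcomes (max 5/9)
checked all size-2 subsets: none covers 9 outcomes (max 7/9)
checked all size-3 subsets: none covers 9 outcomes (max 8/9)
the canonical winner is {1, 2, 3, 4}: size 4, full 9-outcome coverage, earliest index list among size-4 covers
Answer: 4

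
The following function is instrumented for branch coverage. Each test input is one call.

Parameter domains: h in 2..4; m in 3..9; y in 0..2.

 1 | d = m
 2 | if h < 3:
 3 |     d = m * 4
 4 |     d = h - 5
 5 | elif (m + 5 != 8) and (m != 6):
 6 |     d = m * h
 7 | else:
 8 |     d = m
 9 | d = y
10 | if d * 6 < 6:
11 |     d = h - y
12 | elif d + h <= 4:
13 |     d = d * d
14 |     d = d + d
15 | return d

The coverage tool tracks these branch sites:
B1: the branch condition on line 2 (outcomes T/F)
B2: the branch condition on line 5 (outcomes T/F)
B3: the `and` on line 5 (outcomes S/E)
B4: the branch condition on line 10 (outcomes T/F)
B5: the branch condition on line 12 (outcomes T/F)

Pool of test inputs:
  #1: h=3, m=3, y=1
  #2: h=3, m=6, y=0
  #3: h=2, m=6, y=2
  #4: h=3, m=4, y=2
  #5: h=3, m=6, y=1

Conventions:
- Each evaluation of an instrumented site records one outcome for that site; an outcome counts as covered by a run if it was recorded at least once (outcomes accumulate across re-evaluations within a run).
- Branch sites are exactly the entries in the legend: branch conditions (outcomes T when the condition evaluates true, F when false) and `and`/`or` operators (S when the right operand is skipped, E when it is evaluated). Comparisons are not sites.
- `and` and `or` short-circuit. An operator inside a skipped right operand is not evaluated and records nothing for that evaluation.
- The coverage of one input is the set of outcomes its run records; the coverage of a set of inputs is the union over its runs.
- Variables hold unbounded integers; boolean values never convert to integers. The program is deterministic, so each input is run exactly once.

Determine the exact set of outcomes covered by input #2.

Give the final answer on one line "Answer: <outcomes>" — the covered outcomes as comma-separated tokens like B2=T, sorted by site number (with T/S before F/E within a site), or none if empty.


Simulating input #2 (h=3, m=6, y=0) step by step:
  B1->F, B3->E, B2->F, B4->T
deduplicating events, the covered set is: B1=F, B2=F, B3=E, B4=T
Answer: B1=F, B2=F, B3=E, B4=T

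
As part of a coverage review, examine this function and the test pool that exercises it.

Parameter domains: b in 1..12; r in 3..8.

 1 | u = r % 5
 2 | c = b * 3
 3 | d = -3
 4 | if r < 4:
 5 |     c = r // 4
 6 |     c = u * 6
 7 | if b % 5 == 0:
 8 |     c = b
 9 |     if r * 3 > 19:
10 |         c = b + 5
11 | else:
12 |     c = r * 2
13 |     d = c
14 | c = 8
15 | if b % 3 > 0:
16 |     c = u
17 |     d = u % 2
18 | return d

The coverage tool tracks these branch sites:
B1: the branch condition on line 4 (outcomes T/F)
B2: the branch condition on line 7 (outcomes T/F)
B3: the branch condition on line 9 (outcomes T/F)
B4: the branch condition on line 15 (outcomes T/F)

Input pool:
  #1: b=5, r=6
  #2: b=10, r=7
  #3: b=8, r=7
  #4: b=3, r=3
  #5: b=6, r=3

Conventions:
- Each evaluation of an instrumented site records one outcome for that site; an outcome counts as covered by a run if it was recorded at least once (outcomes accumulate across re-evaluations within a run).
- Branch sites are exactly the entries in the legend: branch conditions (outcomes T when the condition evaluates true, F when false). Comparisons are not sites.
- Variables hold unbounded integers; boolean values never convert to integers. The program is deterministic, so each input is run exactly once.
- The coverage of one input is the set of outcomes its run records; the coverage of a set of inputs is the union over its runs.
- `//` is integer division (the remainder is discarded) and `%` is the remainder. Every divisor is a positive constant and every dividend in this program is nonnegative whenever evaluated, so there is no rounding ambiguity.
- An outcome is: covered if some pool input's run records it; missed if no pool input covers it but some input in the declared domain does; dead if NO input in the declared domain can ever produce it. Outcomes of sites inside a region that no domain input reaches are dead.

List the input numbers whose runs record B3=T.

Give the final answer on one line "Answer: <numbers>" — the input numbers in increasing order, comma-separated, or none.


input #1 (b=5, r=6): does not record B3=T
input #2 (b=10, r=7): records B3=T
input #3 (b=8, r=7): does not record B3=T
input #4 (b=3, r=3): does not record B3=T
input #5 (b=6, r=3): does not record B3=T
Answer: 2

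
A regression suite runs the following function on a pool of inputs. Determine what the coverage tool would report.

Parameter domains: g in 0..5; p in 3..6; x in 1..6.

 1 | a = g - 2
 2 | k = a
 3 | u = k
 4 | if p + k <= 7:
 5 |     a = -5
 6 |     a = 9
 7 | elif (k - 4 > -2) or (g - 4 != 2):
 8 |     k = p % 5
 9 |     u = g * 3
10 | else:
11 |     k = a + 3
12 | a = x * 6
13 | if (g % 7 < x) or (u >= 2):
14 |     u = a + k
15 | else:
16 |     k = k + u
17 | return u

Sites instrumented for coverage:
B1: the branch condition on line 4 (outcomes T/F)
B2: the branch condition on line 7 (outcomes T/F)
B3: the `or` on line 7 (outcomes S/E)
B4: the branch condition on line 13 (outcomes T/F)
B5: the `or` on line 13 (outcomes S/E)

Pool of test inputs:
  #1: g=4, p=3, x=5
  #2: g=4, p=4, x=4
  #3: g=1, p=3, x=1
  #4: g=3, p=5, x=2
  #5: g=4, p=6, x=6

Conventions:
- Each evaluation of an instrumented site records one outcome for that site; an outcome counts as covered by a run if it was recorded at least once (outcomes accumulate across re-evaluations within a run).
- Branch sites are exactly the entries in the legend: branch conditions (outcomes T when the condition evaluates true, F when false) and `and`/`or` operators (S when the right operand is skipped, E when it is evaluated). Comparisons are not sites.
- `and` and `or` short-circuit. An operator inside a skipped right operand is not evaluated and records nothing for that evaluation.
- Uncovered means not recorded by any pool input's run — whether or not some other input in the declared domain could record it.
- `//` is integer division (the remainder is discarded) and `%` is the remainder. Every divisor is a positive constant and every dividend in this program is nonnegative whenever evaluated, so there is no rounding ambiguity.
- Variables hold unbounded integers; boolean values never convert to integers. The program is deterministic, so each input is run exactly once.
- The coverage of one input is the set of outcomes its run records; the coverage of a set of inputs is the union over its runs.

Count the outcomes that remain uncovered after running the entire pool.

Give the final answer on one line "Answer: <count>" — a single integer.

run #1 (g=4, p=3, x=5) runs B1->T, B5->S, B4->T; records B1=T, B4=T, B5=S
run #2 (g=4, p=4, x=4) runs B1->T, B5->E, B4->T; records B1=T, B4=T, B5=E
run #3 (g=1, p=3, x=1) runs B1->T, B5->E, B4->F; records B1=T, B4=F, B5=E
run #4 (g=3, p=5, x=2) runs B1->T, B5->E, B4->F; records B1=T, B4=F, B5=E
run #5 (g=4, p=6, x=6) runs B1->F, B3->E, B2->T, B5->S, B4->T; records B1=F, B2=T, B3=E, B4=T, B5=S
union over the pool: B1=T, B1=F, B2=T, B3=E, B4=T, B4=F, B5=S, B5=E
uncovered (2 of 10): B2=F, B3=S

Answer: 2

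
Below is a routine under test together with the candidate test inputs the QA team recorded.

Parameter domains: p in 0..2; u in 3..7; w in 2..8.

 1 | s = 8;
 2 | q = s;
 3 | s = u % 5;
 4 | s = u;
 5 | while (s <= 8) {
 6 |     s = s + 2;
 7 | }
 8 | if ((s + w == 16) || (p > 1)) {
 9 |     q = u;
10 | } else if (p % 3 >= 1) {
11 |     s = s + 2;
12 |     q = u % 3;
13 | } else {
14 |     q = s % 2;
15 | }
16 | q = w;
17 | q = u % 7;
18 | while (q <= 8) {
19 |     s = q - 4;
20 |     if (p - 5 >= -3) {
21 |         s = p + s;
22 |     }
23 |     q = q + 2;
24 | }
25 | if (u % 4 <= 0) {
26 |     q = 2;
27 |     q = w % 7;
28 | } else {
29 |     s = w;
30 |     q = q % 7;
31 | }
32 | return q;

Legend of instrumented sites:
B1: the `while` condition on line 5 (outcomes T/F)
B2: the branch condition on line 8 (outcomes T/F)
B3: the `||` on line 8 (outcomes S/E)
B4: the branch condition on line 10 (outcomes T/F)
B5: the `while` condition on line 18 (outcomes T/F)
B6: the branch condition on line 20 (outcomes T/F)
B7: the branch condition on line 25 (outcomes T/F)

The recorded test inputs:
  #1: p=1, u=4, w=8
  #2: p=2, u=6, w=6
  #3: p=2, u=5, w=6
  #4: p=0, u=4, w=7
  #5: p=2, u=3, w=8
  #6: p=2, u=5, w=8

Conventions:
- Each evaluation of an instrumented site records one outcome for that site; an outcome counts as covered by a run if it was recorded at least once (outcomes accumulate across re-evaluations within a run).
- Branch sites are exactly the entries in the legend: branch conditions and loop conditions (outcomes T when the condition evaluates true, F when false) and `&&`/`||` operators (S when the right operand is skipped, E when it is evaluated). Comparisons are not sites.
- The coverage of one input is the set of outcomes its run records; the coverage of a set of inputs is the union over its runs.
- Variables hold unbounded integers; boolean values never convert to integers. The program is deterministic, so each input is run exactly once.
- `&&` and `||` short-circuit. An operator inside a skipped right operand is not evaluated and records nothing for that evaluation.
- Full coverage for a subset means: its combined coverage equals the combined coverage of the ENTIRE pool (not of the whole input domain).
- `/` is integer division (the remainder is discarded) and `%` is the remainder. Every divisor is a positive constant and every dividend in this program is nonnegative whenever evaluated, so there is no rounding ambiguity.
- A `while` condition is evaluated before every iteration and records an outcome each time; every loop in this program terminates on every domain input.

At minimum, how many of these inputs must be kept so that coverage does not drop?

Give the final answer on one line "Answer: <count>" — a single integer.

test 1 (p=1, u=4, w=8) fires B1->T, B1->T, B1->T, B1->F, B3->E, B2->F, B4->T, B5->T, B6->F, B5->T, B6->F, B5->T, B6->F, B5->F, ...; hits B1=T, B1=F, B2=F, B3=E, B4=T, B5=T, B5=F, B6=F, B7=T
test 2 (p=2, u=6, w=6) fires B1->T, B1->T, B1->F, B3->S, B2->T, B5->T, B6->T, B5->T, B6->T, B5->F, B7->F; hits B1=T, B1=F, B2=T, B3=S, B5=T, B5=F, B6=T, B7=F
test 3 (p=2, u=5, w=6) fires B1->T, B1->T, B1->F, B3->E, B2->T, B5->T, B6->T, B5->T, B6->T, B5->F, B7->F; hits B1=T, B1=F, B2=T, B3=E, B5=T, B5=F, B6=T, B7=F
test 4 (p=0, u=4, w=7) fires B1->T, B1->T, B1->T, B1->F, B3->E, B2->F, B4->F, B5->T, B6->F, B5->T, B6->F, B5->T, B6->F, B5->F, ...; hits B1=T, B1=F, B2=F, B3=E, B4=F, B5=T, B5=F, B6=F, B7=T
test 5 (p=2, u=3, w=8) fires B1->T, B1->T, B1->T, B1->F, B3->E, B2->T, B5->T, B6->T, B5->T, B6->T, B5->T, B6->T, B5->F, B7->F; hits B1=T, B1=F, B2=T, B3=E, B5=T, B5=F, B6=T, B7=F
test 6 (p=2, u=5, w=8) fires B1->T, B1->T, B1->F, B3->E, B2->T, B5->T, B6->T, B5->T, B6->T, B5->F, B7->F; hits B1=T, B1=F, B2=T, B3=E, B5=T, B5=F, B6=T, B7=F
union over all inputs: B1=T, B1=F, B2=T, B2=F, B3=S, B3=E, B4=T, B4=F, B5=T, B5=F, B6=T, B6=F, B7=T, B7=F (14 outcomes)
every size-1 subset falls short of the 14 outcomes (best: 9/14)
every size-2 subset falls short of the 14 outcomes (best: 13/14)
size 3: inputs {1, 2, 4} cover all 14 outcomes, and no lexicographically smaller subset of this size does

Answer: 3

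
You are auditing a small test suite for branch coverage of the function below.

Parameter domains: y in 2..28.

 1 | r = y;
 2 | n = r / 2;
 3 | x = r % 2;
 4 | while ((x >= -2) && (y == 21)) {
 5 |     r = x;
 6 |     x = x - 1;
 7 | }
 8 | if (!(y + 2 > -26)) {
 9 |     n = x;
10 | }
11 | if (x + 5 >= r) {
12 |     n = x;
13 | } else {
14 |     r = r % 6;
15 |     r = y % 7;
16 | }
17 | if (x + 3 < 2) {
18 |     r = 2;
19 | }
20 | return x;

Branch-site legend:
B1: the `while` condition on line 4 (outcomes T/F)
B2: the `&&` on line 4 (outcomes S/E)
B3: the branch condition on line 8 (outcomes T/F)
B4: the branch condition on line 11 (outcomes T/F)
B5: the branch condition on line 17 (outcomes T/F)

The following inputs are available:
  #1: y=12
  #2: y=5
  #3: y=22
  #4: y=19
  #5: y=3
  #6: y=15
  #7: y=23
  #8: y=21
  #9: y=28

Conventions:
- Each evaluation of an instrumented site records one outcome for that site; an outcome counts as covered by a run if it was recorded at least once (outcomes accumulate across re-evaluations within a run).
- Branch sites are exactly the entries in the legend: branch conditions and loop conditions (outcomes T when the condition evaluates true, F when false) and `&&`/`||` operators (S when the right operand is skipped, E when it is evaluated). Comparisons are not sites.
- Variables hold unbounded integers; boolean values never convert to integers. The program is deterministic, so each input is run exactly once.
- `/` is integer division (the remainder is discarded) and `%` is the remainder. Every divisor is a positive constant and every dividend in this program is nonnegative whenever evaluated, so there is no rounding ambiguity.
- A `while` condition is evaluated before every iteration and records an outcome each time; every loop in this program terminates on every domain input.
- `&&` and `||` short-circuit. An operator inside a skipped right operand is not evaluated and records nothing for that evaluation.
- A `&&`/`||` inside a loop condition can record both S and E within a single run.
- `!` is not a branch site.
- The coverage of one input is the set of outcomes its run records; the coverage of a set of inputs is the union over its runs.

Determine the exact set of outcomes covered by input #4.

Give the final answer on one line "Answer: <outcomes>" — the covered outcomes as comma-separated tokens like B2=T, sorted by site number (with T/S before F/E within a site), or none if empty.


Simulating input #4 (y=19) step by step:
  B2->E, B1->F, B3->F, B4->F, B5->F
collecting distinct outcomes: B1=F, B2=E, B3=F, B4=F, B5=F
Answer: B1=F, B2=E, B3=F, B4=F, B5=F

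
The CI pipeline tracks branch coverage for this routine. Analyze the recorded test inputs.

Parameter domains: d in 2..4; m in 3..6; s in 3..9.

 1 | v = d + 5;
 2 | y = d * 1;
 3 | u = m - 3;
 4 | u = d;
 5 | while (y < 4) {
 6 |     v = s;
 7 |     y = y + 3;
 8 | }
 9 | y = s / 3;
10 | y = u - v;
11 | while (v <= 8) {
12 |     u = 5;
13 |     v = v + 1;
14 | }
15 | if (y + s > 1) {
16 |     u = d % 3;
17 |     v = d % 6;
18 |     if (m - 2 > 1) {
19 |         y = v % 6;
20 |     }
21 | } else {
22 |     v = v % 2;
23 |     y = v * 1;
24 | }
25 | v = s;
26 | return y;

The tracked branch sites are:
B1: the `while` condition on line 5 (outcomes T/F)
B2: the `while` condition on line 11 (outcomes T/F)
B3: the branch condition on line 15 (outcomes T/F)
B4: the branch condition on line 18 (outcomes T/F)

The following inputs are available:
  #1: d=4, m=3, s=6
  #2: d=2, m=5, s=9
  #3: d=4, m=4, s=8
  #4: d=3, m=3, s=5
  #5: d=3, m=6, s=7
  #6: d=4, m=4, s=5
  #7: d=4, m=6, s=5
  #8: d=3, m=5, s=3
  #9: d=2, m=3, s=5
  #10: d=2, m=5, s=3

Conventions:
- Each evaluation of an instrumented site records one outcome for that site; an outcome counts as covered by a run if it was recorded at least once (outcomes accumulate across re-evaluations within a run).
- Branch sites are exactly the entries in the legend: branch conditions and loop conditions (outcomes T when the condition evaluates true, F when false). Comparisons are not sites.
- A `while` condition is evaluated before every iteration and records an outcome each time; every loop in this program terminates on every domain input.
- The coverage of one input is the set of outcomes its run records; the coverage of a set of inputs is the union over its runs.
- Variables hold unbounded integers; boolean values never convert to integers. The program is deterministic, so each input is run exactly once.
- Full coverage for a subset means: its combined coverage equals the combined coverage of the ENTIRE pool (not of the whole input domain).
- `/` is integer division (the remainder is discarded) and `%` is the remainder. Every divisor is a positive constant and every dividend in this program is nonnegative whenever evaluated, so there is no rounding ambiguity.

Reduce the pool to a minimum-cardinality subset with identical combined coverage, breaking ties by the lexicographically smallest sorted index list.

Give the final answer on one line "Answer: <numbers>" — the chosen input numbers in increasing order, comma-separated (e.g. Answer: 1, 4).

run #1 (d=4, m=3, s=6) records B1=F, B2=F, B3=F
run #2 (d=2, m=5, s=9) records B1=T, B1=F, B2=F, B3=T, B4=T
run #3 (d=4, m=4, s=8) records B1=F, B2=F, B3=T, B4=T
run #4 (d=3, m=3, s=5) records B1=T, B1=F, B2=T, B2=F, B3=T, B4=F
run #5 (d=3, m=6, s=7) records B1=T, B1=F, B2=T, B2=F, B3=T, B4=T
run #6 (d=4, m=4, s=5) records B1=F, B2=F, B3=F
run #7 (d=4, m=6, s=5) records B1=F, B2=F, B3=F
run #8 (d=3, m=5, s=3) records B1=T, B1=F, B2=T, B2=F, B3=T, B4=T
run #9 (d=2, m=3, s=5) records B1=T, B1=F, B2=T, B2=F, B3=T, B4=F
run #10 (d=2, m=5, s=3) records B1=T, B1=F, B2=T, B2=F, B3=T, B4=T
the full pool covers 8 outcomes: B1=T, B1=F, B2=T, B2=F, B3=T, B3=F, B4=T, B4=F
no size-1 subset reaches all 8 outcomes (best union: 6/8)
no size-2 subset reaches all 8 outcomes (best union: 7/8)
at size 3, {1, 2, 4} reaches all 8 outcomes; every lexicographically earlier size-3 subset fails

Answer: 1, 2, 4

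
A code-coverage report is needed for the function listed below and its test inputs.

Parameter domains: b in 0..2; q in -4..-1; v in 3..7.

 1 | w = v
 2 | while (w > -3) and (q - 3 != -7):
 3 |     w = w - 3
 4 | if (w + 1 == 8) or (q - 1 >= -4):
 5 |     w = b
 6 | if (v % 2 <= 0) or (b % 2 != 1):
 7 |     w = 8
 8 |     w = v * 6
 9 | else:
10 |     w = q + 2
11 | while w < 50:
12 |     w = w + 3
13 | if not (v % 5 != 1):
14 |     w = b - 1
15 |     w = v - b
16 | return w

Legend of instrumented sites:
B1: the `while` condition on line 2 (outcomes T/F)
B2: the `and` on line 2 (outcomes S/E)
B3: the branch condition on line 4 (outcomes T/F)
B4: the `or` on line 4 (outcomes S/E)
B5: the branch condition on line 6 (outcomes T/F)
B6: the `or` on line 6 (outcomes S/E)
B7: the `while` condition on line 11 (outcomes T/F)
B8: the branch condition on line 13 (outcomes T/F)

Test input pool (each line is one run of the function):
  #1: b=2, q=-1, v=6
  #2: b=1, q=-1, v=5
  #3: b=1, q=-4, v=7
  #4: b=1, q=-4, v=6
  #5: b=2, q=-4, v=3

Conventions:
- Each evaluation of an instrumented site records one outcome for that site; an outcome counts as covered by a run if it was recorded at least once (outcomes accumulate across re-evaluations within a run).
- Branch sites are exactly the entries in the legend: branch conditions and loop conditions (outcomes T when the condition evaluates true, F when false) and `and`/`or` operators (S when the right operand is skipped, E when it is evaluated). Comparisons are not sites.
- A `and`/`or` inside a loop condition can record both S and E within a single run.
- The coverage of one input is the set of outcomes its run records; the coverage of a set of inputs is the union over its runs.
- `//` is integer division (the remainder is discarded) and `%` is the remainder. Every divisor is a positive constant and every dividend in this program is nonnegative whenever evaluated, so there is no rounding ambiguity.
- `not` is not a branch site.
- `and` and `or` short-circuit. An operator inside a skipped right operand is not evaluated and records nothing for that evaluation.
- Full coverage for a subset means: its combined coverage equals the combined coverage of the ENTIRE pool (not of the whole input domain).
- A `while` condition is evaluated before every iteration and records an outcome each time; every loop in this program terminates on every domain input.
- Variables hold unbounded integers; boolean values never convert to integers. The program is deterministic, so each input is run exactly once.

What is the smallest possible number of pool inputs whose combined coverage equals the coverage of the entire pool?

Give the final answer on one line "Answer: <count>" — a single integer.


#1 (b=2, q=-1, v=6) -> B2->E, B1->T, B2->E, B1->T, B2->E, B1->T, B2->S, B1->F, B4->E, B3->T, B6->S, B5->T, B7->T, B7->T, ...; covered: B1=T, B1=F, B2=S, B2=E, B3=T, B4=E, B5=T, B6=S, B7=T, B7=F, B8=T
#2 (b=1, q=-1, v=5) -> B2->E, B1->T, B2->E, B1->T, B2->E, B1->T, B2->S, B1->F, B4->E, B3->T, B6->E, B5->F, B7->T, B7->T, ...; covered: B1=T, B1=F, B2=S, B2=E, B3=T, B4=E, B5=F, B6=E, B7=T, B7=F, B8=F
#3 (b=1, q=-4, v=7) -> B2->E, B1->F, B4->S, B3->T, B6->E, B5->F, B7->T, B7->T, B7->T, B7->T, B7->T, B7->T, B7->T, B7->T, ...; covered: B1=F, B2=E, B3=T, B4=S, B5=F, B6=E, B7=T, B7=F, B8=F
#4 (b=1, q=-4, v=6) -> B2->E, B1->F, B4->E, B3->F, B6->S, B5->T, B7->T, B7->T, B7->T, B7->T, B7->T, B7->F, B8->T; covered: B1=F, B2=E, B3=F, B4=E, B5=T, B6=S, B7=T, B7=F, B8=T
#5 (b=2, q=-4, v=3) -> B2->E, B1->F, B4->E, B3->F, B6->E, B5->T, B7->T, B7->T, B7->T, B7->T, B7->T, B7->T, B7->T, B7->T, ...; covered: B1=F, B2=E, B3=F, B4=E, B5=T, B6=E, B7=T, B7=F, B8=F
together the pool reaches 16 outcomes: B1=T, B1=F, B2=S, B2=E, B3=T, B3=F, B4=S, B4=E, B5=T, B5=F, B6=S, B6=E, B7=T, B7=F, B8=T, B8=F
no size-1 subset reaches all 16 outcomes (best union: 11/16)
no size-2 subset reaches all 16 outcomes (best union: 15/16)
the canonical winner is {1, 3, 4}: size 3, full 16-outcome coverage, earliest index list among size-3 covers
Answer: 3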